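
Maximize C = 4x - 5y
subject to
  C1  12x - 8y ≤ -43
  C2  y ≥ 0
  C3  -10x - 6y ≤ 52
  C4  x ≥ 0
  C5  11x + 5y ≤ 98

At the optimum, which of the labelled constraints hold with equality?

C1 and C4

Corner points and C = 4x - 5y:
  (0, 43/8) → C = -215/8
  (569/148, 1649/148) → C = -5969/148
  (0, 98/5) → C = -98

The maximum is at (0, 43/8). Substituting into each constraint, equality holds for C1 and C4; the remaining constraints have slack.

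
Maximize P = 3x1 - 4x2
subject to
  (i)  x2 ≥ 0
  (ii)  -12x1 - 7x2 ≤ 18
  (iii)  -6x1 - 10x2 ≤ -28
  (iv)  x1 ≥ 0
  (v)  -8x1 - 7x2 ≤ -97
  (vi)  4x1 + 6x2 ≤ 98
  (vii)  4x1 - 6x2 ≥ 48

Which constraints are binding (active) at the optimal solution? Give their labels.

Extreme points and P = 3x1 - 4x2:
  (97/8, 0) → P = 291/8
  (49/2, 0) → P = 147/2
  (459/38, 1/19) → P = 1369/38
  (73/4, 25/6) → P = 457/12

The maximum is at (49/2, 0). Substituting into each constraint, equality holds for (i) and (vi); the remaining constraints have slack.

(i) and (vi)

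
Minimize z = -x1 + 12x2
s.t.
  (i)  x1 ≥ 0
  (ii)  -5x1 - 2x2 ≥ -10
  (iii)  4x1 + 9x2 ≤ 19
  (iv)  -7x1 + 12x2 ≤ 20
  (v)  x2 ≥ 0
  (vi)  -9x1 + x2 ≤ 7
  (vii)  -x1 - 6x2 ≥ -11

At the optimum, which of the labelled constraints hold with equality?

Extreme points and z = -x1 + 12x2:
  (0, 5/3) → z = 20
  (0, 0) → z = 0
  (52/37, 55/37) → z = 608/37
  (2, 0) → z = -2
  (1, 5/3) → z = 19
  (2/9, 97/54) → z = 64/3

The minimum is at (2, 0). Substituting into each constraint, equality holds for (ii) and (v); the remaining constraints have slack.

(ii) and (v)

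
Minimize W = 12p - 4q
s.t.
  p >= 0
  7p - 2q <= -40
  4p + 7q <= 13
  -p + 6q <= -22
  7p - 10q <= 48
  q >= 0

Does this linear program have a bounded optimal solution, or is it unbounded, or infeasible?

The boundaries 7p - 10q = 48 and q = 0 meet at (48/7, 0), but that point violates 7p - 2q ≤ -40. Every candidate vertex is excluded by some other constraint, so the feasible region is empty.

infeasible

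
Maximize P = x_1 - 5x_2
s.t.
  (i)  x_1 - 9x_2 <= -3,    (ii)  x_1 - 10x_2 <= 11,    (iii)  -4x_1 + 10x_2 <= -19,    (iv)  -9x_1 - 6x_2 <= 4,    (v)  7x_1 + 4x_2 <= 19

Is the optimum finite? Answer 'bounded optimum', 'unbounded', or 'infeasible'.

The boundaries x_1 - 9x_2 = -3 and -4x_1 + 10x_2 = -19 meet at (201/26, 31/26), but that point violates 7x_1 + 4x_2 ≤ 19. Every candidate vertex is excluded by some other constraint, so the feasible region is empty.

infeasible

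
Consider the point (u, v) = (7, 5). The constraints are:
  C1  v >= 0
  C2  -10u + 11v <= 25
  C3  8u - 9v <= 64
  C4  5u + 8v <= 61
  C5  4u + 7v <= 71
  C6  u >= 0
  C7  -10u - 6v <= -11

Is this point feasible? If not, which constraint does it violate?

not feasible — violates C4

Constraint C4: 5u + 8v = 75, which is not ≤ 61. All other constraints are satisfied.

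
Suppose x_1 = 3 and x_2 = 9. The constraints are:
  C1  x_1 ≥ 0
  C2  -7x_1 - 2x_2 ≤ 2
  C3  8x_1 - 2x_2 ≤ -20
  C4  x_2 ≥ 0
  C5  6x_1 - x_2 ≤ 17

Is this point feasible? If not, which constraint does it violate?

not feasible — violates C3

Constraint C3: 8x_1 - 2x_2 = 6, which is not ≤ -20. All other constraints are satisfied.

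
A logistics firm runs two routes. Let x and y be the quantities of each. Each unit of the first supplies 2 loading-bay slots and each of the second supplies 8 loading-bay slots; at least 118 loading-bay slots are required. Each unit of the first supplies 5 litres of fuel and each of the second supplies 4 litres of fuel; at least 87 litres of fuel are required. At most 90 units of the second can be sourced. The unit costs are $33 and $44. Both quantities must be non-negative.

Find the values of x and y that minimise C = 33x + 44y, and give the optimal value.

Corner points and C = 33x + 44y:
  (0, 87/4) → C = 957
  (0, 90) → C = 3960
  (59, 0) → C = 1947
  (7, 13) → C = 803
The feasible region is unbounded (it extends along (1, 0)), but C strictly increases along every unbounded feasible direction, so there is no improving ray and the minimum is attained at a vertex.

The binding constraints are 2x + 8y = 118 and 5x + 4y = 87.
Solving simultaneously gives x = 7, y = 13.

x = 7, y = 13, minimum C = 803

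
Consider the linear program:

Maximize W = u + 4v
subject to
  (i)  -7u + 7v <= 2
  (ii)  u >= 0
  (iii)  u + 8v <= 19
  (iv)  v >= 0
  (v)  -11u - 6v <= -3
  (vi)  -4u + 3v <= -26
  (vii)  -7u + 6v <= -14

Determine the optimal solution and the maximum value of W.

Extreme points and W = u + 4v:
  (19, 0) → W = 19
  (53/7, 10/7) → W = 93/7
  (13/2, 0) → W = 13/2

The optimum lies where u + 8v = 19 and v = 0.
Solving simultaneously gives u = 19, v = 0.

u = 19, v = 0, maximum W = 19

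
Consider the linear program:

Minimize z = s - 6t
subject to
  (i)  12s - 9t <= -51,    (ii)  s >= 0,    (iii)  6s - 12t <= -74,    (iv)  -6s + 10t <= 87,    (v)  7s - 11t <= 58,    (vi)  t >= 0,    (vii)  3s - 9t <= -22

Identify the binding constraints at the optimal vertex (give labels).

(i) and (iv)

Corner points and z = s - 6t:
  (3/5, 97/15) → z = -191/5
  (91/22, 123/11) → z = -1385/22
  (0, 37/6) → z = -37
  (0, 87/10) → z = -261/5

The minimum is at (91/22, 123/11). Substituting into each constraint, equality holds for (i) and (iv); the remaining constraints have slack.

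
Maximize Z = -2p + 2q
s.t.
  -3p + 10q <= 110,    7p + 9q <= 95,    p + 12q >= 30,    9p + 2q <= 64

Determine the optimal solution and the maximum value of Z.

Vertices and Z = -2p + 2q:
  (-40/97, 1055/97) → Z = 2190/97
  (-510/23, 100/23) → Z = 1220/23
  (386/67, 407/67) → Z = 42/67
  (354/53, 103/53) → Z = -502/53

At the optimal vertex, -3p + 10q = 110 and p + 12q = 30.
Solving simultaneously gives p = -510/23, q = 100/23.

p = -510/23, q = 100/23, maximum Z = 1220/23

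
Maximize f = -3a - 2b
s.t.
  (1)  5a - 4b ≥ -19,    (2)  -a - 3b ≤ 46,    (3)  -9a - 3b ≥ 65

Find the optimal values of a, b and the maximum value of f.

Corner points and f = -3a - 2b:
  (-241/19, -211/19) → f = 1145/19
  (-317/51, -154/51) → f = 1259/51
  (-19/8, -349/24) → f = 869/24

At the optimal vertex, 5a - 4b = -19 and -a - 3b = 46.
Solving simultaneously gives a = -241/19, b = -211/19.

a = -241/19, b = -211/19, maximum f = 1145/19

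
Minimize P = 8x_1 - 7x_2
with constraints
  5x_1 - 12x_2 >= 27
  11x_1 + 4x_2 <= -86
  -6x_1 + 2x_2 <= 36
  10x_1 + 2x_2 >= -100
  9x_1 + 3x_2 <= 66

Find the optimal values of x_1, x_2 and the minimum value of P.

x_1 = -243/31, x_2 = -171/31, minimum P = -747/31

Feasible corners and P = 8x_1 - 7x_2:
  (-231/38, -727/152) → P = -2303/152
  (-243/31, -171/31) → P = -747/31
  (174, -500) → P = 4892
  (-17/2, -15/2) → P = -31/2
The feasible region is unbounded (it extends along (1, -3), (1, -5)), but P strictly increases along every unbounded feasible direction, so there is no improving ray and the minimum is attained at a vertex.

The binding constraints are 5x_1 - 12x_2 = 27 and -6x_1 + 2x_2 = 36.
Solving simultaneously gives x_1 = -243/31, x_2 = -171/31.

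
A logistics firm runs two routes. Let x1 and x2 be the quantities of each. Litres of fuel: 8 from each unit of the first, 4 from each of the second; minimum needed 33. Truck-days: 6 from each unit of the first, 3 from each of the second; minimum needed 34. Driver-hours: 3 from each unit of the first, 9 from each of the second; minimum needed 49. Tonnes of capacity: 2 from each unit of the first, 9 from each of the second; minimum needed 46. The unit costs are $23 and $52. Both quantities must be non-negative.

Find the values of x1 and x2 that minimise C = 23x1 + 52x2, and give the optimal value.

Vertices and C = 23x1 + 52x2:
  (0, 34/3) → C = 1768/3
  (23, 0) → C = 529
  (7/2, 13/3) → C = 1835/6
The feasible region is unbounded (it extends along (0, 1), (1, 0)), but C strictly increases along every unbounded feasible direction, so there is no improving ray and the minimum is attained at a vertex.

At the optimal vertex, 6x1 + 3x2 = 34 and 2x1 + 9x2 = 46.
Solving simultaneously gives x1 = 7/2, x2 = 13/3.

x1 = 7/2, x2 = 13/3, minimum C = 1835/6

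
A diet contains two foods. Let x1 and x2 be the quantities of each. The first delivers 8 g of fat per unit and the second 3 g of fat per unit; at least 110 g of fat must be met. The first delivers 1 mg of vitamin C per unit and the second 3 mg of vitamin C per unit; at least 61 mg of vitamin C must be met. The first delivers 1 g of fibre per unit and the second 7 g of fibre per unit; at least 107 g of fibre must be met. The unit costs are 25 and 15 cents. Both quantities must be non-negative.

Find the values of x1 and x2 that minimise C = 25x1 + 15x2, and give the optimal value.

x1 = 7, x2 = 18, minimum C = 445

The feasible region is unbounded (it extends along (0, 1), (1, 0)), but C strictly increases along every unbounded feasible direction, so there is no improving ray and the minimum is attained at a vertex.

At the optimal vertex, 8x1 + 3x2 = 110 and x1 + 3x2 = 61.
Solving simultaneously gives x1 = 7, x2 = 18.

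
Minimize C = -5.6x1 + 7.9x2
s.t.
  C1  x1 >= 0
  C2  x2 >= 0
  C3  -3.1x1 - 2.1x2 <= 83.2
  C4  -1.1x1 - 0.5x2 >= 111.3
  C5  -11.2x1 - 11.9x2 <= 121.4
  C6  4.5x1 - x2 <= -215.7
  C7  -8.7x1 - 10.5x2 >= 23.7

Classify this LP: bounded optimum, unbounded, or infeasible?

The boundaries 4.5x1 - x2 = -215.7 and -8.7x1 - 10.5x2 = 23.7 meet at (-15257/373, 58998/1865), but that point violates x1 ≥ 0. Every candidate vertex is excluded by some other constraint, so the feasible region is empty.

infeasible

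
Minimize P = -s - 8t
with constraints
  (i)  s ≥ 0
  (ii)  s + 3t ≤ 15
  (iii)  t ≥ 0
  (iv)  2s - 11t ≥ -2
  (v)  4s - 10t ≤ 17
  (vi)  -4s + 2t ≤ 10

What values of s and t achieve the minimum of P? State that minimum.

s = 69/8, t = 7/4, minimum P = -181/8

The binding constraints are 2s - 11t = -2 and 4s - 10t = 17.
Solving simultaneously gives s = 69/8, t = 7/4.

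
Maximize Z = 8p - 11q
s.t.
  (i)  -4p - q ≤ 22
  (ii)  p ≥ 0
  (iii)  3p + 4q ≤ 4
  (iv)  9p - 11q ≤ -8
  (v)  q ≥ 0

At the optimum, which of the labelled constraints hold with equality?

Corner points and Z = 8p - 11q:
  (0, 1) → Z = -11
  (0, 8/11) → Z = -8
  (4/23, 20/23) → Z = -188/23

The maximum is at (0, 8/11). Substituting into each constraint, equality holds for (ii) and (iv); the remaining constraints have slack.

(ii) and (iv)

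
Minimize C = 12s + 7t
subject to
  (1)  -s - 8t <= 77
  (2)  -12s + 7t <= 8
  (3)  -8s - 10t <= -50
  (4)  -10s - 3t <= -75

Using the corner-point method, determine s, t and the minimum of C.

s = 150/19, t = -25/19, minimum C = 1625/19

Corner points and C = 12s + 7t:
  (65/3, -37/3) → C = 521/3
  (501/106, 490/53) → C = 6436/53
  (150/19, -25/19) → C = 1625/19
The feasible region is unbounded (it extends along (8, -1), (7, 12)), but C strictly increases along every unbounded feasible direction, so there is no improving ray and the minimum is attained at a vertex.

At the optimal vertex, -8s - 10t = -50 and -10s - 3t = -75.
Solving simultaneously gives s = 150/19, t = -25/19.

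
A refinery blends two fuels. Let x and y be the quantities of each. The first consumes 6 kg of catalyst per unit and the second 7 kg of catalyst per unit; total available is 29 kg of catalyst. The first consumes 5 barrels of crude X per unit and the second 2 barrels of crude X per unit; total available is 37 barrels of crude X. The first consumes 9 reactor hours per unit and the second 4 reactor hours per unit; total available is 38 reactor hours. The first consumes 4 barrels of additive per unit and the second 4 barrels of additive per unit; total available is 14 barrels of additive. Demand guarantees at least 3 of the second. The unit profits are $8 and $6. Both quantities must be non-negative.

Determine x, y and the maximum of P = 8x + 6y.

Vertices and P = 8x + 6y:
  (0, 7/2) → P = 21
  (0, 3) → P = 18
  (1/2, 3) → P = 22

At the optimal vertex, 4x + 4y = 14 and y = 3.
Solving simultaneously gives x = 1/2, y = 3.

x = 1/2, y = 3, maximum P = 22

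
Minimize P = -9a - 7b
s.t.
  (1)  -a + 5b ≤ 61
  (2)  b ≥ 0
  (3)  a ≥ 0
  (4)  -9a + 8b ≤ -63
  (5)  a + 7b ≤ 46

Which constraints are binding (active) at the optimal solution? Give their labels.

(2) and (5)

Corner points and P = -9a - 7b:
  (7, 0) → P = -63
  (46, 0) → P = -414
  (809/71, 351/71) → P = -9738/71

The minimum is at (46, 0). Substituting into each constraint, equality holds for (2) and (5); the remaining constraints have slack.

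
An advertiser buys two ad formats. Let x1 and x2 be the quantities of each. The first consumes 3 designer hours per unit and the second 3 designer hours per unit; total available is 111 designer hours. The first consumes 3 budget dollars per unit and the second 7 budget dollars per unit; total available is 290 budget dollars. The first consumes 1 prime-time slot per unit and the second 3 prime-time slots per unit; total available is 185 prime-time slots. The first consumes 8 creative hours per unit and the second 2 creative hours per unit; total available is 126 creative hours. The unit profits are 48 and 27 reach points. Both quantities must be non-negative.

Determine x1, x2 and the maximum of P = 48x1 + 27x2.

Vertices and P = 48x1 + 27x2:
  (0, 0) → P = 0
  (0, 37) → P = 999
  (63/4, 0) → P = 756
  (26/3, 85/3) → P = 1181

At the optimal vertex, 3x1 + 3x2 = 111 and 8x1 + 2x2 = 126.
Solving simultaneously gives x1 = 26/3, x2 = 85/3.

x1 = 26/3, x2 = 85/3, maximum P = 1181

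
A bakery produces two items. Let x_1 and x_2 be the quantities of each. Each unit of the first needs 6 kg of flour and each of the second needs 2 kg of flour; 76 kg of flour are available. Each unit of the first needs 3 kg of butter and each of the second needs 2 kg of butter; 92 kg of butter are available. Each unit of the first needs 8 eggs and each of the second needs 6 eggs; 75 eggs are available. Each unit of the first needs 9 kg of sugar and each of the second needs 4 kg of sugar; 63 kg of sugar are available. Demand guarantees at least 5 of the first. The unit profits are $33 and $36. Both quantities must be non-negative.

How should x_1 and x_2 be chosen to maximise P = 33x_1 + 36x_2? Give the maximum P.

Feasible corners and P = 33x_1 + 36x_2:
  (7, 0) → P = 231
  (5, 0) → P = 165
  (5, 9/2) → P = 327

The binding constraints are 9x_1 + 4x_2 = 63 and x_1 = 5.
Solving simultaneously gives x_1 = 5, x_2 = 9/2.

x_1 = 5, x_2 = 9/2, maximum P = 327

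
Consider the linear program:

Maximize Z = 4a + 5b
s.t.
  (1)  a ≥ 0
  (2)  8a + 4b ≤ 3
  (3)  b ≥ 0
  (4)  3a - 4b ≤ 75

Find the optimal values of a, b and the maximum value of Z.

Vertices and Z = 4a + 5b:
  (0, 3/4) → Z = 15/4
  (0, 0) → Z = 0
  (3/8, 0) → Z = 3/2

a = 0, b = 3/4, maximum Z = 15/4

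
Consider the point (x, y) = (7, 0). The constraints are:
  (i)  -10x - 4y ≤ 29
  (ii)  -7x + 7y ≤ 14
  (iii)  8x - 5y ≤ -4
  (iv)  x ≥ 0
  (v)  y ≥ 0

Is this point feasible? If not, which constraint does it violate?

Constraint (iii): 8x - 5y = 56, which is not ≤ -4. All other constraints are satisfied.

not feasible — violates (iii)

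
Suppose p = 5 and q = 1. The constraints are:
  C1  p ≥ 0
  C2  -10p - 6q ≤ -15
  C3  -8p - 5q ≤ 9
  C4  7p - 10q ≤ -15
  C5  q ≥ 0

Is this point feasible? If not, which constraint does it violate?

not feasible — violates C4

Constraint C4: 7p - 10q = 25, which is not ≤ -15. All other constraints are satisfied.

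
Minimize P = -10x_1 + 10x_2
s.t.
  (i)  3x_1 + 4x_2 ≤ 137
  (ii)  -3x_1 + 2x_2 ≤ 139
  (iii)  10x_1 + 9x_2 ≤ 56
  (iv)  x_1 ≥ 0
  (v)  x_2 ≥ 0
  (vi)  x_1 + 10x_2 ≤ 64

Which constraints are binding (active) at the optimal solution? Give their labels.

Feasible corners and P = -10x_1 + 10x_2:
  (0, 56/9) → P = 560/9
  (28/5, 0) → P = -56
  (0, 0) → P = 0

The minimum is at (28/5, 0). Substituting into each constraint, equality holds for (iii) and (v); the remaining constraints have slack.

(iii) and (v)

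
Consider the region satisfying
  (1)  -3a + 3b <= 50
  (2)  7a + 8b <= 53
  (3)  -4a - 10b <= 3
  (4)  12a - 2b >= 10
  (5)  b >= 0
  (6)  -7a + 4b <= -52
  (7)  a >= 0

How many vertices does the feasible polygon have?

3

Of the 21 pairwise boundary intersections, those satisfying every inequality are:
  (53/7, 0)
  (157/21, 1/12)
  (52/7, 0)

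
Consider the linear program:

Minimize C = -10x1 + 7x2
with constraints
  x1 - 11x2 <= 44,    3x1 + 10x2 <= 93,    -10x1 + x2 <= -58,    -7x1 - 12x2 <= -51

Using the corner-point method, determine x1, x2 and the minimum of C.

Feasible corners and C = -10x1 + 7x2:
  (1463/43, -39/43) → C = -14903/43
  (1089/89, -257/89) → C = -12689/89
  (673/103, 756/103) → C = -1438/103
  (747/127, 104/127) → C = -6742/127

The optimum lies where x1 - 11x2 = 44 and 3x1 + 10x2 = 93.
Solving simultaneously gives x1 = 1463/43, x2 = -39/43.

x1 = 1463/43, x2 = -39/43, minimum C = -14903/43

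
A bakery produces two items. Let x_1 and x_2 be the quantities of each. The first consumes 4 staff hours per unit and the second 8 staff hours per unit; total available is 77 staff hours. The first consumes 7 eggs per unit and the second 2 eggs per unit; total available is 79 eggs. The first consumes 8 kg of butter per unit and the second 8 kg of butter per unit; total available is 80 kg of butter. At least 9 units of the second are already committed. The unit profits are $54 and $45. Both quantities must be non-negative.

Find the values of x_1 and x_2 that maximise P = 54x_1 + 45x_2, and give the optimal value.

x_1 = 1, x_2 = 9, maximum P = 459

Corner points and P = 54x_1 + 45x_2:
  (0, 77/8) → P = 3465/8
  (0, 9) → P = 405
  (3/4, 37/4) → P = 1827/4
  (1, 9) → P = 459

At the optimal vertex, 8x_1 + 8x_2 = 80 and x_2 = 9.
Solving simultaneously gives x_1 = 1, x_2 = 9.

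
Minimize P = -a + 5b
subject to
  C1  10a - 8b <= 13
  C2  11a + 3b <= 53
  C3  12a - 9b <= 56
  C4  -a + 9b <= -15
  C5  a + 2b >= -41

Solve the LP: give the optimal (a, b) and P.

a = -151/14, b = -423/28, minimum P = -259/4

Extreme points and P = -a + 5b:
  (-3/82, -137/82) → P = -341/41
  (-151/14, -423/28) → P = -259/4
  (-339/11, -56/11) → P = 59/11

At the optimal vertex, 10a - 8b = 13 and a + 2b = -41.
Solving simultaneously gives a = -151/14, b = -423/28.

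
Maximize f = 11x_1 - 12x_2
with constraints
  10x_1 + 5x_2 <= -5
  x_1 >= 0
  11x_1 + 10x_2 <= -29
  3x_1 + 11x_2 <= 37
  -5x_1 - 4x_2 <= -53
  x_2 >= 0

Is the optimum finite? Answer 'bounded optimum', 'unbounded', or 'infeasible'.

infeasible

The boundaries -5x_1 - 4x_2 = -53 and x_2 = 0 meet at (53/5, 0), but that point violates 10x_1 + 5x_2 ≤ -5. Every candidate vertex is excluded by some other constraint, so the feasible region is empty.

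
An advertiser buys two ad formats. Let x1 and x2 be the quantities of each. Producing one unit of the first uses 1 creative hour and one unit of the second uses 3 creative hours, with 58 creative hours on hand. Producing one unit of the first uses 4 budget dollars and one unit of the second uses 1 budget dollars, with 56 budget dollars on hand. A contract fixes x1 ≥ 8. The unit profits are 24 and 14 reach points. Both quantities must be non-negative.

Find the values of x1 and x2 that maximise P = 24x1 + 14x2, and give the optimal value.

x1 = 10, x2 = 16, maximum P = 464

Feasible corners and P = 24x1 + 14x2:
  (14, 0) → P = 336
  (8, 0) → P = 192
  (10, 16) → P = 464
  (8, 50/3) → P = 1276/3

The optimum lies where x1 + 3x2 = 58 and 4x1 + x2 = 56.
Solving simultaneously gives x1 = 10, x2 = 16.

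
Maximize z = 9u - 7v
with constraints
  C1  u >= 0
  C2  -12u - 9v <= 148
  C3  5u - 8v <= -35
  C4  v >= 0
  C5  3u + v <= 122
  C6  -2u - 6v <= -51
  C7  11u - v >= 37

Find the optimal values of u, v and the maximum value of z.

u = 941/29, v = 715/29, maximum z = 3464/29

The binding constraints are 5u - 8v = -35 and 3u + v = 122.
Solving simultaneously gives u = 941/29, v = 715/29.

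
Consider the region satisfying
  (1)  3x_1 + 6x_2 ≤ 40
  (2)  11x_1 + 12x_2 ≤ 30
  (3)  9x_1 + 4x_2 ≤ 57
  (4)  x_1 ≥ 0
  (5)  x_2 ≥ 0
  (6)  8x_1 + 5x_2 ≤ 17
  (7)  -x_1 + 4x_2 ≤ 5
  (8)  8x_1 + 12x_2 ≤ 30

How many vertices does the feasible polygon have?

5

The feasible vertices (each the meet of two boundaries and inside every other half-plane) are:
  (54/41, 53/41)
  (15/14, 85/56)
  (0, 0)
  (0, 5/4)
  (17/8, 0)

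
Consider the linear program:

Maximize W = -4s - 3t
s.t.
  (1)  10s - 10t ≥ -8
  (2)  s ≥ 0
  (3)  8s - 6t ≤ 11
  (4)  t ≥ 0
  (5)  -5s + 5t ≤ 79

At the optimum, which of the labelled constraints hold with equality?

(2) and (4)

Extreme points and W = -4s - 3t:
  (0, 4/5) → W = -12/5
  (79/10, 87/10) → W = -577/10
  (0, 0) → W = 0
  (11/8, 0) → W = -11/2

The maximum is at (0, 0). Substituting into each constraint, equality holds for (2) and (4); the remaining constraints have slack.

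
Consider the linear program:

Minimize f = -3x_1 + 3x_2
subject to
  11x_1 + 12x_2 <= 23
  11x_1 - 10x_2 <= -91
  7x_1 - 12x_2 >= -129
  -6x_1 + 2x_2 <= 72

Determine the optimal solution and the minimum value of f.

Extreme points and f = -3x_1 + 3x_2:
  (-431/121, 57/11) → f = 3174/121
  (-53/9, 395/54) → f = 713/18
  (-269/19, -123/19) → f = 438/19
  (-303/29, 135/29) → f = 1314/29

At the optimal vertex, 11x_1 - 10x_2 = -91 and -6x_1 + 2x_2 = 72.
Solving simultaneously gives x_1 = -269/19, x_2 = -123/19.

x_1 = -269/19, x_2 = -123/19, minimum f = 438/19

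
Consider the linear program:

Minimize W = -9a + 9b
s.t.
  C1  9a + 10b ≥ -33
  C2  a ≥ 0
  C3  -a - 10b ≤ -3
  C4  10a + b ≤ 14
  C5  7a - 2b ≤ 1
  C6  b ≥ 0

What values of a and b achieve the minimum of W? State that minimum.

Corner points and W = -9a + 9b:
  (0, 3/10) → W = 27/10
  (0, 14) → W = 126
  (2/9, 5/18) → W = 1/2
  (29/27, 88/27) → W = 59/3

a = 2/9, b = 5/18, minimum W = 1/2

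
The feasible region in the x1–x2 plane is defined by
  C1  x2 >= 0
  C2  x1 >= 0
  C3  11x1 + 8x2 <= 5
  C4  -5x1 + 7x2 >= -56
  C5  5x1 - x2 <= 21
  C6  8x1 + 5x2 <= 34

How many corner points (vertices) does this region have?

3

Of the 15 pairwise boundary intersections, those satisfying every inequality are:
  (0, 0)
  (5/11, 0)
  (0, 5/8)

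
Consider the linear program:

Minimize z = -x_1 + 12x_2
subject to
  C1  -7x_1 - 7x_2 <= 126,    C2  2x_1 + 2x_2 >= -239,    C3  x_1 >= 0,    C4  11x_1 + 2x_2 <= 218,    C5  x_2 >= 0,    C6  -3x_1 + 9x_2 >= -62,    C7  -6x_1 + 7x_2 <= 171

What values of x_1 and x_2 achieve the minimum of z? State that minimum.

Feasible corners and z = -x_1 + 12x_2:
  (0, 0) → z = 0
  (0, 171/7) → z = 2052/7
  (218/11, 0) → z = -218/11
  (1184/89, 3189/89) → z = 37084/89

At the optimal vertex, 11x_1 + 2x_2 = 218 and x_2 = 0.
Solving simultaneously gives x_1 = 218/11, x_2 = 0.

x_1 = 218/11, x_2 = 0, minimum z = -218/11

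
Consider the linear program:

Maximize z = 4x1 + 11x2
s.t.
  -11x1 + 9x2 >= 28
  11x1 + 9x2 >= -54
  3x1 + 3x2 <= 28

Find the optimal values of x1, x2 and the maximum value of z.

Vertices and z = 4x1 + 11x2:
  (-41/11, -13/9) → z = -3049/99
  (14/5, 98/15) → z = 1246/15
  (-69, 235/3) → z = 1757/3

The optimum lies where 11x1 + 9x2 = -54 and 3x1 + 3x2 = 28.
Solving simultaneously gives x1 = -69, x2 = 235/3.

x1 = -69, x2 = 235/3, maximum z = 1757/3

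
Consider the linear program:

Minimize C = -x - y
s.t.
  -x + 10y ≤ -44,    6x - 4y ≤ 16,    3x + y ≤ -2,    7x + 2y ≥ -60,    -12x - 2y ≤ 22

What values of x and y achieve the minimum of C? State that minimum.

x = -2/7, y = -31/7, minimum C = 33/7

Corner points and C = -x - y:
  (-2/7, -31/7) → C = 33/7
  (-66/61, -275/61) → C = 341/61
  (-14/15, -27/5) → C = 19/3

The binding constraints are -x + 10y = -44 and 6x - 4y = 16.
Solving simultaneously gives x = -2/7, y = -31/7.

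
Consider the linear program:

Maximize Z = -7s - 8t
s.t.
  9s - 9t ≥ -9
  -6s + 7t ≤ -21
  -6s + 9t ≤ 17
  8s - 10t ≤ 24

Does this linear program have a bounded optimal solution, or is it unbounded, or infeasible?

Vertices and Z = -7s - 8t:
  (77/3, 19) → Z = -995/3
  (21/2, 6) → Z = -243/2
  (193/6, 70/3) → Z = -2471/6
The feasible region has finitely many vertices and no improving ray; the maximum is -243/2 at (21/2, 6).

bounded optimum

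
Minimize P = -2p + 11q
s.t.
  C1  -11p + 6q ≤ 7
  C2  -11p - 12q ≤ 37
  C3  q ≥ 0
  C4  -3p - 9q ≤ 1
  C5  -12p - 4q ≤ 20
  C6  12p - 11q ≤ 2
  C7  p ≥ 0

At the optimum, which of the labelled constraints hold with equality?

Vertices and P = -2p + 11q:
  (0, 7/6) → P = 77/6
  (1/6, 0) → P = -1/3
  (0, 0) → P = 0
The feasible region is unbounded (it extends along (6, 11), (11, 12)), but P strictly increases along every unbounded feasible direction, so there is no improving ray and the minimum is attained at a vertex.

The minimum is at (1/6, 0). Substituting into each constraint, equality holds for C3 and C6; the remaining constraints have slack.

C3 and C6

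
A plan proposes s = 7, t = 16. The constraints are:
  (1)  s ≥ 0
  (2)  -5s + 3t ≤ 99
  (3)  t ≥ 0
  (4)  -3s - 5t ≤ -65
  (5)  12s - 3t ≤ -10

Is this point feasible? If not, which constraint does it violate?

not feasible — violates (5)

Constraint (5): 12s - 3t = 36, which is not ≤ -10. All other constraints are satisfied.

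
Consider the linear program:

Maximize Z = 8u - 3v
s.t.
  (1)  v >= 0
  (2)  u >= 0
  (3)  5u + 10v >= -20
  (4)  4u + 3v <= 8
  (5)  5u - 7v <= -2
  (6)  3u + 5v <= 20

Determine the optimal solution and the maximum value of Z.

Extreme points and Z = 8u - 3v:
  (0, 8/3) → Z = -8
  (0, 2/7) → Z = -6/7
  (50/43, 48/43) → Z = 256/43

At the optimal vertex, 4u + 3v = 8 and 5u - 7v = -2.
Solving simultaneously gives u = 50/43, v = 48/43.

u = 50/43, v = 48/43, maximum Z = 256/43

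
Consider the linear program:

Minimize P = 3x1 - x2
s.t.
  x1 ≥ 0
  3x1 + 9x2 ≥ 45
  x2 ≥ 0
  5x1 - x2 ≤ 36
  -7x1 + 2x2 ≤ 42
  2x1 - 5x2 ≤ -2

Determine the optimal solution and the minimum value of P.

Corner points and P = 3x1 - x2:
  (0, 5) → P = -5
  (0, 21) → P = -21
  (69/11, 32/11) → P = 175/11
  (38, 154) → P = -40
  (182/23, 82/23) → P = 464/23

x1 = 38, x2 = 154, minimum P = -40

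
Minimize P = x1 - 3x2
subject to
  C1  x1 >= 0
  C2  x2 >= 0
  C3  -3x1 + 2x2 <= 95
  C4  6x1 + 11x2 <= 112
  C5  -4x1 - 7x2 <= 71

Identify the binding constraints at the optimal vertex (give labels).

C1 and C4

Corner points and P = x1 - 3x2:
  (0, 0) → P = 0
  (0, 112/11) → P = -336/11
  (56/3, 0) → P = 56/3

The minimum is at (0, 112/11). Substituting into each constraint, equality holds for C1 and C4; the remaining constraints have slack.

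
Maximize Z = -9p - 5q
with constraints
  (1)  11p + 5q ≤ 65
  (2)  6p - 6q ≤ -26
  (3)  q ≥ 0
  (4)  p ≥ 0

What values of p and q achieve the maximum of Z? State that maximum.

p = 0, q = 13/3, maximum Z = -65/3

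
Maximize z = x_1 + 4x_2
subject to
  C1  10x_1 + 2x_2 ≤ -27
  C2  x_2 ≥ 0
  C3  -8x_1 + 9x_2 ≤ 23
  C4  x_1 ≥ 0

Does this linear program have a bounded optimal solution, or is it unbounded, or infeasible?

The boundaries 10x_1 + 2x_2 = -27 and x_2 = 0 meet at (-27/10, 0), but that point violates x_1 ≥ 0. Every candidate vertex is excluded by some other constraint, so the feasible region is empty.

infeasible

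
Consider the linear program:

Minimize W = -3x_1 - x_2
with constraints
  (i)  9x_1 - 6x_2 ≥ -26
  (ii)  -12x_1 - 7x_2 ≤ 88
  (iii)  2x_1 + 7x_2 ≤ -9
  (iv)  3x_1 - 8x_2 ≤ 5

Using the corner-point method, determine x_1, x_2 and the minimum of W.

x_1 = -1, x_2 = -1, minimum W = 4

Corner points and W = -3x_1 - x_2:
  (-236/75, -29/75) → W = 737/75
  (-119/27, -41/18) → W = 31/2
  (-1, -1) → W = 4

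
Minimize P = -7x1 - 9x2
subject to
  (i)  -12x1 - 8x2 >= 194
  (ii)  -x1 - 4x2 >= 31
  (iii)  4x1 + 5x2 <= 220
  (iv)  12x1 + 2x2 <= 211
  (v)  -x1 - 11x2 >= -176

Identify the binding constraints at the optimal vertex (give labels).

Corner points and P = -7x1 - 9x2:
  (-66/5, -89/20) → P = 2649/20
  (173/6, -135/2) → P = 1217/3
  (-1045/7, 207/7) → P = 5452/7
The feasible region is unbounded (it extends along (1, -6), (-11, 1)), but P strictly increases along every unbounded feasible direction, so there is no improving ray and the minimum is attained at a vertex.

The minimum is at (-66/5, -89/20). Substituting into each constraint, equality holds for (i) and (ii); the remaining constraints have slack.

(i) and (ii)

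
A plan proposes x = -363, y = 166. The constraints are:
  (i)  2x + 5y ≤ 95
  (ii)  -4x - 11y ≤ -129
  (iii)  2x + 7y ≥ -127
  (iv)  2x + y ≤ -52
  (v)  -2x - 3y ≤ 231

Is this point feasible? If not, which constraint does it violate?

Constraint (i): 2x + 5y = 104, which is not ≤ 95. All other constraints are satisfied.

not feasible — violates (i)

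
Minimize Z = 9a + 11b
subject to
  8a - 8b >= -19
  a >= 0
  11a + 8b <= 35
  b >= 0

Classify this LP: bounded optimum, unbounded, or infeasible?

bounded optimum

Feasible corners and Z = 9a + 11b:
  (0, 19/8) → Z = 209/8
  (16/19, 489/152) → Z = 6531/152
  (0, 0) → Z = 0
  (35/11, 0) → Z = 315/11
The feasible region has finitely many vertices and no improving ray; the minimum is 0 at (0, 0).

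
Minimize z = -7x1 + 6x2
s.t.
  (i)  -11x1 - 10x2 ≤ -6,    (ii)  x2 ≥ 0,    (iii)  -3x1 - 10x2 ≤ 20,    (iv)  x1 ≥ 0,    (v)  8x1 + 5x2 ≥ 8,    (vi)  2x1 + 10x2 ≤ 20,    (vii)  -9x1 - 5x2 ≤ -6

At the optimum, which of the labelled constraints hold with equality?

(ii) and (vi)

Corner points and z = -7x1 + 6x2:
  (1, 0) → z = -7
  (10, 0) → z = -70
  (0, 8/5) → z = 48/5
  (0, 2) → z = 12

The minimum is at (10, 0). Substituting into each constraint, equality holds for (ii) and (vi); the remaining constraints have slack.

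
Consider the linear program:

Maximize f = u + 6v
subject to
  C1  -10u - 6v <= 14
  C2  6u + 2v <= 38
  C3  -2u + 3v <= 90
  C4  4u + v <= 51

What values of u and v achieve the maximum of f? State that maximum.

Corner points and f = u + 6v:
  (16, -29) → f = -158
  (-97/7, 436/21) → f = 775/7
  (-3, 28) → f = 165

u = -3, v = 28, maximum f = 165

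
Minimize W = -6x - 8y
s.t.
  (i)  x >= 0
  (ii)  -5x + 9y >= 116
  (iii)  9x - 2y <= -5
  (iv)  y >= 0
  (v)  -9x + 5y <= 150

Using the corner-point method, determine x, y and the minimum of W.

x = 275/27, y = 145/3, minimum W = -4030/9

Feasible corners and W = -6x - 8y:
  (0, 116/9) → W = -928/9
  (0, 30) → W = -240
  (187/71, 1019/71) → W = -9274/71
  (275/27, 145/3) → W = -4030/9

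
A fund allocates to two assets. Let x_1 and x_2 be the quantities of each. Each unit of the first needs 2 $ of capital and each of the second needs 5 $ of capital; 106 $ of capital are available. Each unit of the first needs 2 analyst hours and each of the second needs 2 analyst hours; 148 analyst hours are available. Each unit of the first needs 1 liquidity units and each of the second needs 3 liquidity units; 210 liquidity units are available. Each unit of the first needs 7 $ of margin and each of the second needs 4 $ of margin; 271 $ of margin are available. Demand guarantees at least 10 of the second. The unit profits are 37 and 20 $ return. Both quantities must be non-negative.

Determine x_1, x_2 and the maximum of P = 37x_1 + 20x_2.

Corner points and P = 37x_1 + 20x_2:
  (0, 106/5) → P = 424
  (0, 10) → P = 200
  (28, 10) → P = 1236

x_1 = 28, x_2 = 10, maximum P = 1236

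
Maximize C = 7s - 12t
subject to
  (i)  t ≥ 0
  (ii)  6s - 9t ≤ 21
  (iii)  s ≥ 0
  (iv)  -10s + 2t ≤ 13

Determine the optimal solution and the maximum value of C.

s = 7/2, t = 0, maximum C = 49/2

The feasible region is unbounded (it extends along (3, 2), (1, 5)), but C strictly decreases along every unbounded feasible direction, so there is no improving ray and the maximum is attained at a vertex.

At the optimal vertex, t = 0 and 6s - 9t = 21.
Solving simultaneously gives s = 7/2, t = 0.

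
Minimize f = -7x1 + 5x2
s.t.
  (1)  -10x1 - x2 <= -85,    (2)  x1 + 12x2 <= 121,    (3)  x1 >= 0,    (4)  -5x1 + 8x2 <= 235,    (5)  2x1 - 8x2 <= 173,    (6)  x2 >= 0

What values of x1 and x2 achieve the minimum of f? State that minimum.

x1 = 761/8, x2 = 69/32, minimum f = -20963/32

Feasible corners and f = -7x1 + 5x2:
  (899/119, 1125/119) → f = -668/119
  (17/2, 0) → f = -119/2
  (761/8, 69/32) → f = -20963/32
  (173/2, 0) → f = -1211/2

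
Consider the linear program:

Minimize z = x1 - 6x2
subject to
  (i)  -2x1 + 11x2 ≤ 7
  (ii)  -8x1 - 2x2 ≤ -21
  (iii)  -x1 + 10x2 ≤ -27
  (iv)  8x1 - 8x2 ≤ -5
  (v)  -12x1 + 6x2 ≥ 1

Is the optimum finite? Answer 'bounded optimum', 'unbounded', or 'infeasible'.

The boundaries -2x1 + 11x2 = 7 and -x1 + 10x2 = -27 meet at (-367/9, -61/9), but that point violates -8x1 - 2x2 ≤ -21. Every candidate vertex is excluded by some other constraint, so the feasible region is empty.

infeasible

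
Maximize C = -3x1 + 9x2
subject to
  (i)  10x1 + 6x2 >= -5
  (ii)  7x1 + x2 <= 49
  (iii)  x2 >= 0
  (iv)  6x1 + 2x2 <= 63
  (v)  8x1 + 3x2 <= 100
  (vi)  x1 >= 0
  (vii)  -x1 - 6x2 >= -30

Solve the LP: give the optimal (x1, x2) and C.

Vertices and C = -3x1 + 9x2:
  (7, 0) → C = -21
  (264/41, 161/41) → C = 657/41
  (0, 0) → C = 0
  (0, 5) → C = 45

At the optimal vertex, x1 = 0 and -x1 - 6x2 = -30.
Solving simultaneously gives x1 = 0, x2 = 5.

x1 = 0, x2 = 5, maximum C = 45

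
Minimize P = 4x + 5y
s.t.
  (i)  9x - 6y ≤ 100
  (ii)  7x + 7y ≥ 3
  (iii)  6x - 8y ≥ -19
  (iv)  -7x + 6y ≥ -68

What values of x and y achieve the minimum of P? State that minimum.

x = 38/7, y = -5, minimum P = -23/7

Extreme points and P = 4x + 5y:
  (457/18, 257/12) → P = 7511/36
  (16, 22/3) → P = 302/3
  (-109/98, 151/98) → P = 319/98
  (38/7, -5) → P = -23/7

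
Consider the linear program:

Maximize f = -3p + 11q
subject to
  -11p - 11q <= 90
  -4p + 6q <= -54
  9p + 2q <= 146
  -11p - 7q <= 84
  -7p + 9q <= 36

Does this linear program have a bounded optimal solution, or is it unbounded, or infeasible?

Extreme points and f = -3p + 11q:
  (27/55, -477/55) → f = -5328/55
  (1786/77, -2416/77) → f = -4562/11
  (492/31, 49/31) → f = -937/31
The feasible region has finitely many vertices and no improving ray; the maximum is -937/31 at (492/31, 49/31).

bounded optimum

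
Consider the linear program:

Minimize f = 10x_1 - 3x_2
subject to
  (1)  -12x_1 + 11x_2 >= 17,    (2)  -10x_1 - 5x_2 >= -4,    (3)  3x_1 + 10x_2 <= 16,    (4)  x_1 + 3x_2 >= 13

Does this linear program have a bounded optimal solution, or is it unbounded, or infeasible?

The boundaries -12x_1 + 11x_2 = 17 and -10x_1 - 5x_2 = -4 meet at (-41/170, 109/85), but that point violates x_1 + 3x_2 ≥ 13. Every candidate vertex is excluded by some other constraint, so the feasible region is empty.

infeasible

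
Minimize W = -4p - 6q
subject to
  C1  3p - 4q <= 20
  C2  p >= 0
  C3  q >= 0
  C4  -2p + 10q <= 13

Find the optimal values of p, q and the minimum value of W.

At the optimal vertex, 3p - 4q = 20 and -2p + 10q = 13.
Solving simultaneously gives p = 126/11, q = 79/22.

p = 126/11, q = 79/22, minimum W = -741/11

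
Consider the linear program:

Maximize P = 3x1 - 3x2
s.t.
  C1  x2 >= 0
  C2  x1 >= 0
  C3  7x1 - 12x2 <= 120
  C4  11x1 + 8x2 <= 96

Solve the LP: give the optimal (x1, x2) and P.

Corner points and P = 3x1 - 3x2:
  (0, 0) → P = 0
  (96/11, 0) → P = 288/11
  (0, 12) → P = -36

At the optimal vertex, x2 = 0 and 11x1 + 8x2 = 96.
Solving simultaneously gives x1 = 96/11, x2 = 0.

x1 = 96/11, x2 = 0, maximum P = 288/11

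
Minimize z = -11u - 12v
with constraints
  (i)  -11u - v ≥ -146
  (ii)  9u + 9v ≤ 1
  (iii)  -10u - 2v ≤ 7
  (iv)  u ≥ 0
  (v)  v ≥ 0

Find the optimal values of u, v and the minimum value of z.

u = 0, v = 1/9, minimum z = -4/3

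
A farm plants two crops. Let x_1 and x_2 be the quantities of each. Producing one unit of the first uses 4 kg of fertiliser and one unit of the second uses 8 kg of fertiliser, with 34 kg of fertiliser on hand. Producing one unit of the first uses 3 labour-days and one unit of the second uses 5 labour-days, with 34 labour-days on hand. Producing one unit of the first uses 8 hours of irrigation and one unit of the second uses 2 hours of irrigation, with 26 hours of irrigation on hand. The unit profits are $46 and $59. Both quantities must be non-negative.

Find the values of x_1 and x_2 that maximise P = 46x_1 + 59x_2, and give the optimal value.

Corner points and P = 46x_1 + 59x_2:
  (0, 0) → P = 0
  (0, 17/4) → P = 1003/4
  (13/4, 0) → P = 299/2
  (5/2, 3) → P = 292

x_1 = 5/2, x_2 = 3, maximum P = 292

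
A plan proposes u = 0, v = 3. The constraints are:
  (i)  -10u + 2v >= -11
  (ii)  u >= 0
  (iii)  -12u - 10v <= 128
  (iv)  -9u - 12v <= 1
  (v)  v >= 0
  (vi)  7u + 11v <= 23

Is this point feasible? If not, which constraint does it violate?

Constraint (vi): 7u + 11v = 33, which is not ≤ 23. All other constraints are satisfied.

not feasible — violates (vi)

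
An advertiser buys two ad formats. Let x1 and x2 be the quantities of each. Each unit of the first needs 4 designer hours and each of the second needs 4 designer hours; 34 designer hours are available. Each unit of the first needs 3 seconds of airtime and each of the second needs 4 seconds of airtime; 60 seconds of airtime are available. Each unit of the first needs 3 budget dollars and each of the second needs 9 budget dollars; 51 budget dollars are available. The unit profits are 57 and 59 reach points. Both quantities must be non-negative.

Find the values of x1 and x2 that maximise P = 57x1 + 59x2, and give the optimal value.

x1 = 17/4, x2 = 17/4, maximum P = 493

The binding constraints are 4x1 + 4x2 = 34 and 3x1 + 9x2 = 51.
Solving simultaneously gives x1 = 17/4, x2 = 17/4.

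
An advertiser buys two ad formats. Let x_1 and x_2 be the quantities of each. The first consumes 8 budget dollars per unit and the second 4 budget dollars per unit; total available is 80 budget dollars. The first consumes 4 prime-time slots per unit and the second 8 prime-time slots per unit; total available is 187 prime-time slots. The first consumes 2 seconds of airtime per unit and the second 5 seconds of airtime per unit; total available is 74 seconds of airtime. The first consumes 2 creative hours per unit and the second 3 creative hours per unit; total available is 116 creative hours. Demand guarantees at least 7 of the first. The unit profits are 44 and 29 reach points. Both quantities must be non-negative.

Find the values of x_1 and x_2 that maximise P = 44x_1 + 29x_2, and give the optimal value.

x_1 = 7, x_2 = 6, maximum P = 482

Corner points and P = 44x_1 + 29x_2:
  (10, 0) → P = 440
  (7, 0) → P = 308
  (7, 6) → P = 482

The optimum lies where 8x_1 + 4x_2 = 80 and x_1 = 7.
Solving simultaneously gives x_1 = 7, x_2 = 6.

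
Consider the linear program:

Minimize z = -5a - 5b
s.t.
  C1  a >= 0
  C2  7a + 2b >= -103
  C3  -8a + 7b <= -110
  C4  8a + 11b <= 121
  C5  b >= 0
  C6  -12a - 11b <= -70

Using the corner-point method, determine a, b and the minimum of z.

Corner points and z = -5a - 5b:
  (2057/144, 11/18) → z = -3575/48
  (55/4, 0) → z = -275/4
  (121/8, 0) → z = -605/8

The optimum lies where 8a + 11b = 121 and b = 0.
Solving simultaneously gives a = 121/8, b = 0.

a = 121/8, b = 0, minimum z = -605/8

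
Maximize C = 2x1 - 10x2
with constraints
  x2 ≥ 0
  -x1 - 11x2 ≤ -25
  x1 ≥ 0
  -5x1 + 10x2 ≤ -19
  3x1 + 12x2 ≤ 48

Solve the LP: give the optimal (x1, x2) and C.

x1 = 76/7, x2 = 9/7, maximum C = 62/7

Feasible corners and C = 2x1 - 10x2:
  (459/65, 106/65) → C = -142/65
  (76/7, 9/7) → C = 62/7
  (118/15, 61/30) → C = -23/5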